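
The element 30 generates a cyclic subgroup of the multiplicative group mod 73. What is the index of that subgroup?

Since 30 ∈ (Z/73Z)^×, its order divides φ(73) = 73 − 1 = 72 = 2^3 · 3^2.
Divisors of 72: 1, 2, 3, 4, 6, 8, 9, 12, 18, 24, 36, 72.
Test each divisor d:
30^1 ≡ 30 (mod 73)
30^2 ≡ 24 (mod 73)
30^3 ≡ 63 (mod 73)
30^4 ≡ 65 (mod 73)
30^6 ≡ 27 (mod 73)
30^8 ≡ 64 (mod 73)
30^9 ≡ 22 (mod 73)
30^12 ≡ 72 (mod 73)
30^18 ≡ 46 (mod 73)
30^24 ≡ 1 (mod 73) ✓
The order of 30 is 24, so the subgroup it generates has 24 elements.
The index is φ(73) / ord(30) = 72 / 24 = 3.

3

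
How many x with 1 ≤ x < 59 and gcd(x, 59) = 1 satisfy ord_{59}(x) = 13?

0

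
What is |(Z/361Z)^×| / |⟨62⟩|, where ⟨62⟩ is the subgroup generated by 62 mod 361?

ord(62) | φ(361) = φ(19^2) = 19·(19−1) = 342 = 2 · 3^2 · 19.
Divisors of 342: 1, 2, 3, 6, 9, 18, 19, 38, 57, 114, 171, 342.
Test each divisor d:
62^1 ≡ 62 (mod 361)
62^2 ≡ 234 (mod 361)
62^3 ≡ 68 (mod 361)
62^6 ≡ 292 (mod 361)
62^9 ≡ 1 (mod 361) ✓
So ord_361(62) = 9, hence |⟨62⟩| = 9.
The index is φ(361) / ord(62) = 342 / 9 = 38.

38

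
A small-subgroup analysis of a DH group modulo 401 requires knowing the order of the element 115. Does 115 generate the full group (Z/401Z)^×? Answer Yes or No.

Yes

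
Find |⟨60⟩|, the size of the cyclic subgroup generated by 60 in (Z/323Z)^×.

The order of 60 must divide φ(323) = φ(17·19) = (17−1)·(19−1) = 16·18 = 288 = 2^5 · 3^2.
Divisors of 288: 1, 2, 3, 4, 6, 8, 9, 12, 16, 18, 24, 32, 36, 48, 72, 96, 144, 288.
Test each divisor d:
60^1 ≡ 60 (mod 323)
60^2 ≡ 47 (mod 323)
60^3 ≡ 236 (mod 323)
60^4 ≡ 271 (mod 323)
60^6 ≡ 140 (mod 323)
60^8 ≡ 120 (mod 323)
60^9 ≡ 94 (mod 323)
60^12 ≡ 220 (mod 323)
60^16 ≡ 188 (mod 323)
60^18 ≡ 115 (mod 323)
60^24 ≡ 273 (mod 323)
60^32 ≡ 137 (mod 323)
60^36 ≡ 305 (mod 323)
60^48 ≡ 239 (mod 323)
60^72 ≡ 1 (mod 323) ✓
The smallest such exponent is 72, so the order of 60 is 72.

72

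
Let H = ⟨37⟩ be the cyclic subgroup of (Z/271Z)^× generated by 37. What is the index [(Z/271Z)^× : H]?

ord(37) | φ(271) = 271 − 1 = 270 = 2 · 3^3 · 5.
Divisors of 270: 1, 2, 3, 5, 6, 9, 10, 15, 18, 27, 30, 45, 54, 90, 135, 270.
Compute 37^d (mod 271) for the divisors d until we hit 1:
37^1 ≡ 37 (mod 271)
37^2 ≡ 14 (mod 271)
37^3 ≡ 247 (mod 271)
37^5 ≡ 206 (mod 271)
37^6 ≡ 34 (mod 271)
37^9 ≡ 268 (mod 271)
37^10 ≡ 160 (mod 271)
37^15 ≡ 169 (mod 271)
37^18 ≡ 9 (mod 271)
37^27 ≡ 244 (mod 271)
37^30 ≡ 106 (mod 271)
37^45 ≡ 28 (mod 271)
37^54 ≡ 187 (mod 271)
37^90 ≡ 242 (mod 271)
37^135 ≡ 1 (mod 271) ✓
Thus |⟨37⟩| = ord(37) = 135.
[(Z/271Z)^× : ⟨37⟩] = 270/135 = 2.

2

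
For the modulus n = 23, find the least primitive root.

φ(23) = 23 − 1 = 22 = 2 · 11.
Test candidates g = 2, 3, … against the prime factors q ∈ {2, 11} of φ(23): g is a generator iff g^(22/q) ≢ 1 for every such q.
g = 2: 2^11 ≡ 1 — hits 1, so not a primitive root.
g = 3: 3^11 ≡ 1 — hits 1, so not a primitive root.
g = 4: 4^11 ≡ 1 — hits 1, so not a primitive root.
g = 5: 5^11 ≡ 22; 5^2 ≡ 2 — none is 1, so 5 is a primitive root.
Hence the least primitive root of 23 is 5.

5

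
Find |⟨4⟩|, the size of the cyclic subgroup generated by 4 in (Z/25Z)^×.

ord(4) | φ(25) = φ(5^2) = 5·(5−1) = 20 = 2^2 · 5.
Divisors of 20: 1, 2, 4, 5, 10, 20.
Test each divisor d:
4^1 ≡ 4 (mod 25)
4^2 ≡ 16 (mod 25)
4^4 ≡ 6 (mod 25)
4^5 ≡ 24 (mod 25)
4^10 ≡ 1 (mod 25) ✓
So ord_25(4) = 10.

10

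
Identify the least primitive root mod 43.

3

φ(43) = 43 − 1 = 42 = 2 · 3 · 7.
g is a primitive root iff g^(42/q) ≢ 1 (mod 43) for each prime q ∈ {2, 3, 7}.
g = 2: 2^21 ≡ 42; 2^14 ≡ 1 — hits 1, so not a primitive root.
g = 3: 3^21 ≡ 42; 3^14 ≡ 36; 3^6 ≡ 41 — none is 1, so 3 is a primitive root.
So 3 is the smallest generator of (Z/43Z)^×.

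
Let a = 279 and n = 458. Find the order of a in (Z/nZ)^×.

228

By Lagrange's theorem, ord_458(279) divides φ(458) = φ(2)·φ(229) = 1·228 = 228 = 2^2 · 3 · 19.
Divisors of 228: 1, 2, 3, 4, 6, 12, 19, 38, 57, 76, 114, 228.
Test each divisor d:
279^1 ≡ 279 (mod 458)
279^2 ≡ 439 (mod 458)
279^3 ≡ 195 (mod 458)
279^4 ≡ 361 (mod 458)
279^6 ≡ 11 (mod 458)
279^12 ≡ 121 (mod 458)
279^19 ≡ 369 (mod 458)
279^38 ≡ 135 (mod 458)
279^57 ≡ 351 (mod 458)
279^76 ≡ 363 (mod 458)
279^114 ≡ 457 (mod 458)
279^228 ≡ 1 (mod 458) ✓
Therefore the multiplicative order of 279 modulo 458 is 228.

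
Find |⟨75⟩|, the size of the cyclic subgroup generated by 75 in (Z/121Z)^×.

55

By Lagrange's theorem, ord_121(75) divides φ(121) = φ(11^2) = 11·(11−1) = 110 = 2 · 5 · 11.
Divisors of 110: 1, 2, 5, 10, 11, 22, 55, 110.
Compute 75^d (mod 121) for the divisors d until we hit 1:
75^1 ≡ 75
75^2 ≡ 59
75^5 ≡ 78
75^10 ≡ 34
75^11 ≡ 9
75^22 ≡ 81
75^55 ≡ 1
So ord_121(75) = 55.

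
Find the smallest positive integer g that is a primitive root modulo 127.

3

φ(127) = 127 − 1 = 126 = 2 · 3^2 · 7.
Test candidates g = 2, 3, … against the prime factors q ∈ {2, 3, 7} of φ(127): g is a generator iff g^(126/q) ≢ 1 for every such q.
g = 2: 2^63 ≡ 1 — hits 1, so not a primitive root.
g = 3: 3^63 ≡ 126; 3^42 ≡ 107; 3^18 ≡ 4 — none is 1, so 3 is a primitive root.
So 3 is the smallest generator of (Z/127Z)^×.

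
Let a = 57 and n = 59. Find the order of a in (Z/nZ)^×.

29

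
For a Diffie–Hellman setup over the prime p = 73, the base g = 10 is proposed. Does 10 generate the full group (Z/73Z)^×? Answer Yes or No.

No

φ(73) = 73 − 1 = 72 = 2^3 · 3^2.
Test 10^(72/q) mod 73 for each prime factor q of 72:
10^36 ≡ 72 (mod 73)  [q = 2: ≢ 1 ✓]
10^24 ≡ 1 (mod 73)  [q = 3: ≡ 1 ✗]
The check at q = 3 fails, so 10 generates a proper subgroup.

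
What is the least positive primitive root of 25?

φ(25) = φ(5^2) = 5·(5−1) = 20 = 2^2 · 5.
g is a primitive root iff g^(20/q) ≢ 1 (mod 25) for each prime q ∈ {2, 5}.
g = 2: 2^10 ≡ 24; 2^4 ≡ 16 — none is 1, so 2 is a primitive root.
The smallest primitive root modulo 25 is 2.

2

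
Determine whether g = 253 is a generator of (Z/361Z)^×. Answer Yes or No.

No

φ(361) = φ(19^2) = 19·(19−1) = 342 = 2 · 3^2 · 19.
An element g generates (Z/361Z)^× iff g^(342/q) ≢ 1 (mod 361) for each prime q ∈ {2, 3, 19}.
253^171 ≡ 1 (mod 361)  [q = 2: ≡ 1 ✗]
253^114 ≡ 68 (mod 361)  [q = 3: ≢ 1 ✓]
253^18 ≡ 58 (mod 361)  [q = 19: ≢ 1 ✓]
Since 253^171 ≡ 1, the order of 253 divides 171 < 342, so 253 is not a primitive root.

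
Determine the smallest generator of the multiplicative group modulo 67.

2

φ(67) = 67 − 1 = 66 = 2 · 3 · 11.
g is a primitive root iff g^(66/q) ≢ 1 (mod 67) for each prime q ∈ {2, 3, 11}.
g = 2: 2^33 ≡ 66; 2^22 ≡ 37; 2^6 ≡ 64 — none is 1, so 2 is a primitive root.
So 2 is the smallest generator of (Z/67Z)^×.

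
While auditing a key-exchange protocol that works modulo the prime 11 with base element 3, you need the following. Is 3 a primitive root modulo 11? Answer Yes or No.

No

φ(11) = 11 − 1 = 10 = 2 · 5.
Test 3^(10/q) mod 11 for each prime factor q of 10:
3^5 ≡ 1 (mod 11)  [q = 2: ≡ 1 ✗]
3^2 ≡ 9 (mod 11)  [q = 5: ≢ 1 ✓]
Since 3^5 ≡ 1, the order of 3 divides 5 < 10, so 3 is not a primitive root.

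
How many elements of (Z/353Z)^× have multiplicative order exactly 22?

10

φ(353) = 353 − 1 = 352 = 2^5 · 11.
Since (Z/353Z)^× is cyclic of order 352, the number of elements of order d is φ(d) when d | 352 and 0 otherwise.
22 = 2 · 11 divides 352, and φ(22) = 10.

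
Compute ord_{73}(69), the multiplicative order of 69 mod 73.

By Lagrange's theorem, ord_73(69) divides φ(73) = 73 − 1 = 72 = 2^3 · 3^2.
Divisors of 72: 1, 2, 3, 4, 6, 8, 9, 12, 18, 24, 36, 72.
Evaluate successive powers at the divisors of 72:
69^1 ≡ 69 (mod 73)
69^2 ≡ 16 (mod 73)
69^3 ≡ 9 (mod 73)
69^4 ≡ 37 (mod 73)
69^6 ≡ 8 (mod 73)
69^8 ≡ 55 (mod 73)
69^9 ≡ 72 (mod 73)
69^12 ≡ 64 (mod 73)
69^18 ≡ 1 (mod 73) ✓
The smallest such exponent is 18, so the order of 69 is 18.

18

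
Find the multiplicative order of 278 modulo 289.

The order of 278 must divide φ(289) = φ(17^2) = 17·(17−1) = 272 = 2^4 · 17.
Divisors of 272: 1, 2, 4, 8, 16, 17, 34, 68, 136, 272.
Test each divisor d:
278^1 ≡ 278 (mod 289)
278^2 ≡ 121 (mod 289)
278^4 ≡ 191 (mod 289)
278^8 ≡ 67 (mod 289)
278^16 ≡ 154 (mod 289)
278^17 ≡ 40 (mod 289)
278^34 ≡ 155 (mod 289)
278^68 ≡ 38 (mod 289)
278^136 ≡ 288 (mod 289)
278^272 ≡ 1 (mod 289) ✓
The smallest such exponent is 272, so the order of 278 is 272.

272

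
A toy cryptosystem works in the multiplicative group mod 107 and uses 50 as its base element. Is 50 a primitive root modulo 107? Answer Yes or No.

Yes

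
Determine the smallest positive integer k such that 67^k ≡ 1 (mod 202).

ord(67) | φ(202) = φ(2)·φ(101) = 1·100 = 100 = 2^2 · 5^2.
Divisors of 100: 1, 2, 4, 5, 10, 20, 25, 50, 100.
Test each divisor d:
67^1 ≡ 67 (mod 202)
67^2 ≡ 45 (mod 202)
67^4 ≡ 5 (mod 202)
67^5 ≡ 133 (mod 202)
67^10 ≡ 115 (mod 202)
67^20 ≡ 95 (mod 202)
67^25 ≡ 111 (mod 202)
67^50 ≡ 201 (mod 202)
67^100 ≡ 1 (mod 202) ✓
The smallest such exponent is 100, so the order of 67 is 100.

100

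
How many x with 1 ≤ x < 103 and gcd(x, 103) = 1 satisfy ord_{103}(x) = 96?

φ(103) = 103 − 1 = 102 = 2 · 3 · 17.
Since (Z/103Z)^× is cyclic of order 102, the number of elements of order d is φ(d) when d | 102 and 0 otherwise.
Since 96 ∤ 102, the count is 0.

0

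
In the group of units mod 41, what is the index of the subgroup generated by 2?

2

The order of 2 must divide φ(41) = 41 − 1 = 40 = 2^3 · 5.
Divisors of 40: 1, 2, 4, 5, 8, 10, 20, 40.
Test each divisor d:
2^1 ≡ 2 (mod 41)
2^2 ≡ 4 (mod 41)
2^4 ≡ 16 (mod 41)
2^5 ≡ 32 (mod 41)
2^8 ≡ 10 (mod 41)
2^10 ≡ 40 (mod 41)
2^20 ≡ 1 (mod 41) ✓
Thus |⟨2⟩| = ord(2) = 20.
[(Z/41Z)^× : ⟨2⟩] = 40/20 = 2.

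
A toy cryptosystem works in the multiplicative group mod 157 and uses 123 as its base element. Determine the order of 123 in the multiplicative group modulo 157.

156

By Lagrange's theorem, ord_157(123) divides φ(157) = 157 − 1 = 156 = 2^2 · 3 · 13.
Divisors of 156: 1, 2, 3, 4, 6, 12, 13, 26, 39, 52, 78, 156.
Check 123^d mod 157 for each divisor in increasing order:
123^1 ≡ 123 (mod 157)
123^2 ≡ 57 (mod 157)
123^3 ≡ 103 (mod 157)
123^4 ≡ 109 (mod 157)
123^6 ≡ 90 (mod 157)
123^12 ≡ 93 (mod 157)
123^13 ≡ 135 (mod 157)
123^26 ≡ 13 (mod 157)
123^39 ≡ 28 (mod 157)
123^52 ≡ 12 (mod 157)
123^78 ≡ 156 (mod 157)
123^156 ≡ 1 (mod 157) ✓
So ord_157(123) = 156.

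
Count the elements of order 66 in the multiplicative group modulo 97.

0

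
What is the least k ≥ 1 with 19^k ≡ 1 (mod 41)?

40

The order of 19 must divide φ(41) = 41 − 1 = 40 = 2^3 · 5.
Divisors of 40: 1, 2, 4, 5, 8, 10, 20, 40.
Check 19^d mod 41 for each divisor in increasing order:
19^1 ≡ 19 (mod 41)
19^2 ≡ 33 (mod 41)
19^4 ≡ 23 (mod 41)
19^5 ≡ 27 (mod 41)
19^8 ≡ 37 (mod 41)
19^10 ≡ 32 (mod 41)
19^20 ≡ 40 (mod 41)
19^40 ≡ 1 (mod 41) ✓
The smallest such exponent is 40, so the order of 19 is 40.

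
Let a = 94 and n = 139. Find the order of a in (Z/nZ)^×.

Since 94 ∈ (Z/139Z)^×, its order divides φ(139) = 139 − 1 = 138 = 2 · 3 · 23.
Divisors of 138: 1, 2, 3, 6, 23, 46, 69, 138.
Test each divisor d:
94^1 ≡ 94 (mod 139)
94^2 ≡ 79 (mod 139)
94^3 ≡ 59 (mod 139)
94^6 ≡ 6 (mod 139)
94^23 ≡ 138 (mod 139)
94^46 ≡ 1 (mod 139) ✓
Therefore the multiplicative order of 94 modulo 139 is 46.

46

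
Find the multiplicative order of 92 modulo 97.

The order of 92 must divide φ(97) = 97 − 1 = 96 = 2^5 · 3.
Divisors of 96: 1, 2, 3, 4, 6, 8, 12, 16, 24, 32, 48, 96.
Compute 92^d (mod 97) for the divisors d until we hit 1:
92^1 ≡ 92 (mod 97)
92^2 ≡ 25 (mod 97)
92^3 ≡ 69 (mod 97)
92^4 ≡ 43 (mod 97)
92^6 ≡ 8 (mod 97)
92^8 ≡ 6 (mod 97)
92^12 ≡ 64 (mod 97)
92^16 ≡ 36 (mod 97)
92^24 ≡ 22 (mod 97)
92^32 ≡ 35 (mod 97)
92^48 ≡ 96 (mod 97)
92^96 ≡ 1 (mod 97) ✓
The smallest such exponent is 96, so the order of 92 is 96.

96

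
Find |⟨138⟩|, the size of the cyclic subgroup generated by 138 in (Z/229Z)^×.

114

Since 138 ∈ (Z/229Z)^×, its order divides φ(229) = 229 − 1 = 228 = 2^2 · 3 · 19.
Divisors of 228: 1, 2, 3, 4, 6, 12, 19, 38, 57, 76, 114, 228.
Check 138^d mod 229 for each divisor in increasing order:
138^1 ≡ 138 (mod 229)
138^2 ≡ 37 (mod 229)
138^3 ≡ 68 (mod 229)
138^4 ≡ 224 (mod 229)
138^6 ≡ 44 (mod 229)
138^12 ≡ 104 (mod 229)
138^19 ≡ 135 (mod 229)
138^38 ≡ 134 (mod 229)
138^57 ≡ 228 (mod 229)
138^76 ≡ 94 (mod 229)
138^114 ≡ 1 (mod 229) ✓
The smallest such exponent is 114, so the order of 138 is 114.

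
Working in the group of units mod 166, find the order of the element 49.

The order of 49 must divide φ(166) = φ(2)·φ(83) = 1·82 = 82 = 2 · 41.
Divisors of 82: 1, 2, 41, 82.
Check 49^d mod 166 for each divisor in increasing order:
49^1 ≡ 49 (mod 166)
49^2 ≡ 77 (mod 166)
49^41 ≡ 1 (mod 166) ✓
The smallest such exponent is 41, so the order of 49 is 41.

41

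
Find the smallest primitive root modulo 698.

φ(698) = φ(2)·φ(349) = 1·348 = 348 = 2^2 · 3 · 29.
Test candidates g = 2, 3, … against the prime factors q ∈ {2, 3, 29} of φ(698): g is a generator iff g^(348/q) ≢ 1 for every such q.
g = 2: gcd(2, 698) = 2 > 1, not a unit — skip.
g = 3: 3^174 ≡ 1 — hits 1, so not a primitive root.
g = 4: gcd(4, 698) = 2 > 1, not a unit — skip.
g = 5: 5^174 ≡ 1 — hits 1, so not a primitive root.
g = 6: gcd(6, 698) = 2 > 1, not a unit — skip.
g = 7: 7^174 ≡ 697; 7^116 ≡ 575; 7^12 ≡ 249 — none is 1, so 7 is a primitive root.
Hence the least primitive root of 698 is 7.

7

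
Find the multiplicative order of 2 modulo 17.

8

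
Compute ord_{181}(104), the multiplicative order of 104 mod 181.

180

ord(104) | φ(181) = 181 − 1 = 180 = 2^2 · 3^2 · 5.
Divisors of 180: 1, 2, 3, 4, 5, 6, 9, 10, 12, 15, 18, 20, 30, 36, 45, 60, 90, 180.
Compute 104^d (mod 181) for the divisors d until we hit 1:
104^1 ≡ 104
104^2 ≡ 137
104^3 ≡ 130
104^4 ≡ 126
104^5 ≡ 72
104^6 ≡ 67
104^9 ≡ 22
104^10 ≡ 116
104^12 ≡ 145
104^15 ≡ 26
104^18 ≡ 122
104^20 ≡ 62
104^30 ≡ 133
104^36 ≡ 42
104^45 ≡ 19
104^60 ≡ 132
104^90 ≡ 180
104^180 ≡ 1
Therefore the multiplicative order of 104 modulo 181 is 180.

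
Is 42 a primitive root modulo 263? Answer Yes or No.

Yes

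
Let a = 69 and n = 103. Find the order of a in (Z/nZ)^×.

34

Since 69 ∈ (Z/103Z)^×, its order divides φ(103) = 103 − 1 = 102 = 2 · 3 · 17.
Divisors of 102: 1, 2, 3, 6, 17, 34, 51, 102.
Check 69^d mod 103 for each divisor in increasing order:
69^1 ≡ 69 (mod 103)
69^2 ≡ 23 (mod 103)
69^3 ≡ 42 (mod 103)
69^6 ≡ 13 (mod 103)
69^17 ≡ 102 (mod 103)
69^34 ≡ 1 (mod 103) ✓
So ord_103(69) = 34.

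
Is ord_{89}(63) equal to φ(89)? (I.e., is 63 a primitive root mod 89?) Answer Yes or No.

φ(89) = 89 − 1 = 88 = 2^3 · 11.
It suffices to check that the order of 63 is not a proper divisor of 88: compute 63^(88/q) for q ∈ {2, 11}.
63^44 ≡ 88 (mod 89)  [q = 2: ≢ 1 ✓]
63^8 ≡ 8 (mod 89)  [q = 11: ≢ 1 ✓]
All checks pass, so 63 has order 88 and is a primitive root modulo 89.

Yes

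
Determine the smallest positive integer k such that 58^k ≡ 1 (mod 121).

Since 58 ∈ (Z/121Z)^×, its order divides φ(121) = φ(11^2) = 11·(11−1) = 110 = 2 · 5 · 11.
Divisors of 110: 1, 2, 5, 10, 11, 22, 55, 110.
Check 58^d mod 121 for each divisor in increasing order:
58^1 ≡ 58
58^2 ≡ 97
58^5 ≡ 12
58^10 ≡ 23
58^11 ≡ 3
58^22 ≡ 9
58^55 ≡ 1
Therefore the multiplicative order of 58 modulo 121 is 55.

55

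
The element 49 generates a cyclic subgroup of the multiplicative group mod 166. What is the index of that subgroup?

Since 49 ∈ (Z/166Z)^×, its order divides φ(166) = φ(2)·φ(83) = 1·82 = 82 = 2 · 41.
Divisors of 82: 1, 2, 41, 82.
Evaluate successive powers at the divisors of 82:
49^1 ≡ 49
49^2 ≡ 77
49^41 ≡ 1
So ord_166(49) = 41, hence |⟨49⟩| = 41.
[(Z/166Z)^× : ⟨49⟩] = 82/41 = 2.

2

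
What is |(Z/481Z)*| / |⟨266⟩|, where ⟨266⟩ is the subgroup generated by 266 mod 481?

12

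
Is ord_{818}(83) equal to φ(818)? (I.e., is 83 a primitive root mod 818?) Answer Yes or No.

No

φ(818) = φ(2)·φ(409) = 1·408 = 408 = 2^3 · 3 · 17.
An element g generates (Z/818Z)^× iff g^(408/q) ≢ 1 (mod 818) for each prime q ∈ {2, 3, 17}.
83^204 ≡ 1 (mod 818)  [q = 2: ≡ 1 ✗]
83^136 ≡ 1 (mod 818)  [q = 3: ≡ 1 ✗]
83^24 ≡ 439 (mod 818)  [q = 17: ≢ 1 ✓]
Since 83^204 ≡ 1, the order of 83 divides 204 < 408, so 83 is not a primitive root.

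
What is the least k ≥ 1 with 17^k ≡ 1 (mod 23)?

22

Since 17 ∈ (Z/23Z)^×, its order divides φ(23) = 23 − 1 = 22 = 2 · 11.
Divisors of 22: 1, 2, 11, 22.
Compute 17^d (mod 23) for the divisors d until we hit 1:
17^1 ≡ 17 (mod 23)
17^2 ≡ 13 (mod 23)
17^11 ≡ 22 (mod 23)
17^22 ≡ 1 (mod 23) ✓
The smallest such exponent is 22, so the order of 17 is 22.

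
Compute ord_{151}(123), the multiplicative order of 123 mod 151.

25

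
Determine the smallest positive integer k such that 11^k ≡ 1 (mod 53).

26

Since 11 ∈ (Z/53Z)^×, its order divides φ(53) = 53 − 1 = 52 = 2^2 · 13.
Divisors of 52: 1, 2, 4, 13, 26, 52.
Test each divisor d:
11^1 ≡ 11 (mod 53)
11^2 ≡ 15 (mod 53)
11^4 ≡ 13 (mod 53)
11^13 ≡ 52 (mod 53)
11^26 ≡ 1 (mod 53) ✓
So ord_53(11) = 26.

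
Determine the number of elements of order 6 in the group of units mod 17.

0

φ(17) = 17 − 1 = 16 = 2^4.
(Z/17Z)^× is cyclic (|G| = 16); a cyclic group of order m has exactly φ(d) elements of each order d | m, and none otherwise.
Since 6 ∤ 16, the count is 0.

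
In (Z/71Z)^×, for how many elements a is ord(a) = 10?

4

φ(71) = 71 − 1 = 70 = 2 · 5 · 7.
In a cyclic group of order 70, there are φ(d) elements of order d for each divisor d of 70, and zero for non-divisors.
10 = 2 · 5 divides 70, and φ(10) = 4.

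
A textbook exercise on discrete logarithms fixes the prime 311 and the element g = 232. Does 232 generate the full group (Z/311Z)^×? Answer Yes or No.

φ(311) = 311 − 1 = 310 = 2 · 5 · 31.
Test 232^(310/q) mod 311 for each prime factor q of 310:
232^155 ≡ 310 (mod 311)  [q = 2: ≢ 1 ✓]
232^62 ≡ 52 (mod 311)  [q = 5: ≢ 1 ✓]
232^10 ≡ 49 (mod 311)  [q = 31: ≢ 1 ✓]
None equal 1, so ord_311(232) = 310: 232 is a primitive root.

Yes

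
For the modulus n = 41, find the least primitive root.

6

φ(41) = 41 − 1 = 40 = 2^3 · 5.
g is a primitive root iff g^(40/q) ≢ 1 (mod 41) for each prime q ∈ {2, 5}.
g = 2: 2^20 ≡ 1 — hits 1, so not a primitive root.
g = 3: 3^20 ≡ 40; 3^8 ≡ 1 — hits 1, so not a primitive root.
g = 4: 4^20 ≡ 1 — hits 1, so not a primitive root.
g = 5: 5^20 ≡ 1 — hits 1, so not a primitive root.
g = 6: 6^20 ≡ 40; 6^8 ≡ 10 — none is 1, so 6 is a primitive root.
Hence the least primitive root of 41 is 6.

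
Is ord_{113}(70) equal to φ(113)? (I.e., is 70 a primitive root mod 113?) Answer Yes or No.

Yes

φ(113) = 113 − 1 = 112 = 2^4 · 7.
Test 70^(112/q) mod 113 for each prime factor q of 112:
70^56 ≡ 112 (mod 113)  [q = 2: ≢ 1 ✓]
70^16 ≡ 109 (mod 113)  [q = 7: ≢ 1 ✓]
None equal 1, so ord_113(70) = 112: 70 is a primitive root.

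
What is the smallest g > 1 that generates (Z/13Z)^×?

2

φ(13) = 13 − 1 = 12 = 2^2 · 3.
Test candidates g = 2, 3, … against the prime factors q ∈ {2, 3} of φ(13): g is a generator iff g^(12/q) ≢ 1 for every such q.
g = 2: 2^6 ≡ 12; 2^4 ≡ 3 — none is 1, so 2 is a primitive root.
So 2 is the smallest generator of (Z/13Z)^×.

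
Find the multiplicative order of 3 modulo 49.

ord(3) | φ(49) = φ(7^2) = 7·(7−1) = 42 = 2 · 3 · 7.
Divisors of 42: 1, 2, 3, 6, 7, 14, 21, 42.
Compute 3^d (mod 49) for the divisors d until we hit 1:
3^1 ≡ 3 (mod 49)
3^2 ≡ 9 (mod 49)
3^3 ≡ 27 (mod 49)
3^6 ≡ 43 (mod 49)
3^7 ≡ 31 (mod 49)
3^14 ≡ 30 (mod 49)
3^21 ≡ 48 (mod 49)
3^42 ≡ 1 (mod 49) ✓
The smallest such exponent is 42, so the order of 3 is 42.

42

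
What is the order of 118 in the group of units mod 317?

ord(118) | φ(317) = 317 − 1 = 316 = 2^2 · 79.
Divisors of 316: 1, 2, 4, 79, 158, 316.
Check 118^d mod 317 for each divisor in increasing order:
118^1 ≡ 118 (mod 317)
118^2 ≡ 293 (mod 317)
118^4 ≡ 259 (mod 317)
118^79 ≡ 203 (mod 317)
118^158 ≡ 316 (mod 317)
118^316 ≡ 1 (mod 317) ✓
Hence ord(118) = 316.

316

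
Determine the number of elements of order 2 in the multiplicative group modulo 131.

1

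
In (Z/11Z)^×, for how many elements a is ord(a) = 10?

4

φ(11) = 11 − 1 = 10 = 2 · 5.
(Z/11Z)^× is cyclic (|G| = 10); a cyclic group of order m has exactly φ(d) elements of each order d | m, and none otherwise.
10 = 2 · 5 divides 10, and φ(10) = 4.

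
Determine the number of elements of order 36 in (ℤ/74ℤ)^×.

12

φ(74) = φ(2)·φ(37) = 1·36 = 36 = 2^2 · 3^2.
Since (Z/74Z)^× is cyclic of order 36, the number of elements of order d is φ(d) when d | 36 and 0 otherwise.
36 = 2^2 · 3^2 divides 36, and φ(36) = 12.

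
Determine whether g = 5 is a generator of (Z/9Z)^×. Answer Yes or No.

Yes

φ(9) = φ(3^2) = 3·(3−1) = 6 = 2 · 3.
5 is a primitive root mod 9 iff 5^(φ(9)/q) ≢ 1 for every prime q | φ(9), i.e. q ∈ {2, 3}.
5^3 ≡ 8 (mod 9)  [q = 2: ≢ 1 ✓]
5^2 ≡ 7 (mod 9)  [q = 3: ≢ 1 ✓]
All checks pass, so 5 has order 6 and is a primitive root modulo 9.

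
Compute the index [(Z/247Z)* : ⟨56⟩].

36

Since 56 ∈ (Z/247Z)^×, its order divides φ(247) = φ(13·19) = (13−1)·(19−1) = 12·18 = 216 = 2^3 · 3^3.
Divisors of 216: 1, 2, 3, 4, 6, 8, 9, 12, 18, 24, 27, 36, 54, 72, 108, 216.
Evaluate successive powers at the divisors of 216:
56^1 ≡ 56 (mod 247)
56^2 ≡ 172 (mod 247)
56^3 ≡ 246 (mod 247)
56^4 ≡ 191 (mod 247)
56^6 ≡ 1 (mod 247) ✓
Thus |⟨56⟩| = ord(56) = 6.
Index = |(Z/247Z)^×| / |⟨56⟩| = 216 / 6 = 36.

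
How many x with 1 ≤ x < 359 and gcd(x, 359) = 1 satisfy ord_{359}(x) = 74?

φ(359) = 359 − 1 = 358 = 2 · 179.
Since (Z/359Z)^× is cyclic of order 358, the number of elements of order d is φ(d) when d | 358 and 0 otherwise.
Since 74 ∤ 358, the count is 0.

0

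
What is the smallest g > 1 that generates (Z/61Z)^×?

2

φ(61) = 61 − 1 = 60 = 2^2 · 3 · 5.
g is a primitive root iff g^(60/q) ≢ 1 (mod 61) for each prime q ∈ {2, 3, 5}.
g = 2: 2^30 ≡ 60; 2^20 ≡ 47; 2^12 ≡ 9 — none is 1, so 2 is a primitive root.
The smallest primitive root modulo 61 is 2.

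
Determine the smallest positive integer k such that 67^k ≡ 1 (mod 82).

40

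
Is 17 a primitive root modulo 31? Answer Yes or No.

Yes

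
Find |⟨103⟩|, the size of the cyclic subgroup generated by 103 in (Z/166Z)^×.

The order of 103 must divide φ(166) = φ(2)·φ(83) = 1·82 = 82 = 2 · 41.
Divisors of 82: 1, 2, 41, 82.
Compute 103^d (mod 166) for the divisors d until we hit 1:
103^1 ≡ 103 (mod 166)
103^2 ≡ 151 (mod 166)
103^41 ≡ 165 (mod 166)
103^82 ≡ 1 (mod 166) ✓
Hence ord(103) = 82.

82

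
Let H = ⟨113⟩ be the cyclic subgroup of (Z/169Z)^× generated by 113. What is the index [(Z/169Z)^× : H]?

4

The order of 113 must divide φ(169) = φ(13^2) = 13·(13−1) = 156 = 2^2 · 3 · 13.
Divisors of 156: 1, 2, 3, 4, 6, 12, 13, 26, 39, 52, 78, 156.
Evaluate successive powers at the divisors of 156:
113^1 ≡ 113
113^2 ≡ 94
113^3 ≡ 144
113^4 ≡ 48
113^6 ≡ 118
113^12 ≡ 66
113^13 ≡ 22
113^26 ≡ 146
113^39 ≡ 1
The order of 113 is 39, so the subgroup it generates has 39 elements.
[(Z/169Z)^× : ⟨113⟩] = 156/39 = 4.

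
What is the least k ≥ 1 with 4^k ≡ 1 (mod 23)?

By Lagrange's theorem, ord_23(4) divides φ(23) = 23 − 1 = 22 = 2 · 11.
Divisors of 22: 1, 2, 11, 22.
Test each divisor d:
4^1 ≡ 4 (mod 23)
4^2 ≡ 16 (mod 23)
4^11 ≡ 1 (mod 23) ✓
Therefore the multiplicative order of 4 modulo 23 is 11.

11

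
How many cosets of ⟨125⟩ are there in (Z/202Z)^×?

ord(125) | φ(202) = φ(2)·φ(101) = 1·100 = 100 = 2^2 · 5^2.
Divisors of 100: 1, 2, 4, 5, 10, 20, 25, 50, 100.
Test each divisor d:
125^1 ≡ 125 (mod 202)
125^2 ≡ 71 (mod 202)
125^4 ≡ 193 (mod 202)
125^5 ≡ 87 (mod 202)
125^10 ≡ 95 (mod 202)
125^20 ≡ 137 (mod 202)
125^25 ≡ 1 (mod 202) ✓
So ord_202(125) = 25, hence |⟨125⟩| = 25.
[(Z/202Z)^× : ⟨125⟩] = 100/25 = 4.

4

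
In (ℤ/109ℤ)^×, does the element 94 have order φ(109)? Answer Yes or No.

φ(109) = 109 − 1 = 108 = 2^2 · 3^3.
Test 94^(108/q) mod 109 for each prime factor q of 108:
94^54 ≡ 1 (mod 109)  [q = 2: ≡ 1 ✗]
94^36 ≡ 45 (mod 109)  [q = 3: ≢ 1 ✓]
Since 94^54 ≡ 1, the order of 94 divides 54 < 108, so 94 is not a primitive root.

No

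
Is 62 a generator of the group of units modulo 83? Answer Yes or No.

Yes

φ(83) = 83 − 1 = 82 = 2 · 41.
62 is a primitive root mod 83 iff 62^(φ(83)/q) ≢ 1 for every prime q | φ(83), i.e. q ∈ {2, 41}.
62^41 ≡ 82 (mod 83)  [q = 2: ≢ 1 ✓]
62^2 ≡ 26 (mod 83)  [q = 41: ≢ 1 ✓]
None equal 1, so ord_83(62) = 82: 62 is a primitive root.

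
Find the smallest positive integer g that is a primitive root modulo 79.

3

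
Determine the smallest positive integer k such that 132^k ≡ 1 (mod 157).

The order of 132 must divide φ(157) = 157 − 1 = 156 = 2^2 · 3 · 13.
Divisors of 156: 1, 2, 3, 4, 6, 12, 13, 26, 39, 52, 78, 156.
Test each divisor d:
132^1 ≡ 132 (mod 157)
132^2 ≡ 154 (mod 157)
132^3 ≡ 75 (mod 157)
132^4 ≡ 9 (mod 157)
132^6 ≡ 130 (mod 157)
132^12 ≡ 101 (mod 157)
132^13 ≡ 144 (mod 157)
132^26 ≡ 12 (mod 157)
132^39 ≡ 1 (mod 157) ✓
Therefore the multiplicative order of 132 modulo 157 is 39.

39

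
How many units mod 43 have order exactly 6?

φ(43) = 43 − 1 = 42 = 2 · 3 · 7.
(Z/43Z)^× is cyclic (|G| = 42); a cyclic group of order m has exactly φ(d) elements of each order d | m, and none otherwise.
6 = 2 · 3 divides 42, and φ(6) = 2.

2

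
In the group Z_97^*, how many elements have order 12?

4

φ(97) = 97 − 1 = 96 = 2^5 · 3.
In a cyclic group of order 96, there are φ(d) elements of order d for each divisor d of 96, and zero for non-divisors.
12 = 2^2 · 3 divides 96, and φ(12) = 4.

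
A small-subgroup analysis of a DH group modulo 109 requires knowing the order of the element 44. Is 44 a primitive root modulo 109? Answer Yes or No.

Yes

φ(109) = 109 − 1 = 108 = 2^2 · 3^3.
44 is a primitive root mod 109 iff 44^(φ(109)/q) ≢ 1 for every prime q | φ(109), i.e. q ∈ {2, 3}.
44^54 ≡ 108 (mod 109)  [q = 2: ≢ 1 ✓]
44^36 ≡ 45 (mod 109)  [q = 3: ≢ 1 ✓]
Every test exponent gives a nontrivial residue, hence 44 generates the full group.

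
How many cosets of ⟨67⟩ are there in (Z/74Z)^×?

2

ord(67) | φ(74) = φ(2)·φ(37) = 1·36 = 36 = 2^2 · 3^2.
Divisors of 36: 1, 2, 3, 4, 6, 9, 12, 18, 36.
Compute 67^d (mod 74) for the divisors d until we hit 1:
67^1 ≡ 67
67^2 ≡ 49
67^3 ≡ 27
67^4 ≡ 33
67^6 ≡ 63
67^9 ≡ 73
67^12 ≡ 47
67^18 ≡ 1
Thus |⟨67⟩| = ord(67) = 18.
[(Z/74Z)^× : ⟨67⟩] = 36/18 = 2.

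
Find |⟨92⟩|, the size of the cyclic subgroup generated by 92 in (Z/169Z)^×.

Since 92 ∈ (Z/169Z)^×, its order divides φ(169) = φ(13^2) = 13·(13−1) = 156 = 2^2 · 3 · 13.
Divisors of 156: 1, 2, 3, 4, 6, 12, 13, 26, 39, 52, 78, 156.
Test each divisor d:
92^1 ≡ 92
92^2 ≡ 14
92^3 ≡ 105
92^4 ≡ 27
92^6 ≡ 40
92^12 ≡ 79
92^13 ≡ 1
Hence ord(92) = 13.

13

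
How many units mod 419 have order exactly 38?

18

φ(419) = 419 − 1 = 418 = 2 · 11 · 19.
(Z/419Z)^× is cyclic (|G| = 418); a cyclic group of order m has exactly φ(d) elements of each order d | m, and none otherwise.
38 = 2 · 19 divides 418, and φ(38) = 18.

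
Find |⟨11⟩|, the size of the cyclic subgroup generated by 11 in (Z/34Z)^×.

16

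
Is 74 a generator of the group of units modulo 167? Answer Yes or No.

φ(167) = 167 − 1 = 166 = 2 · 83.
An element g generates (Z/167Z)^× iff g^(166/q) ≢ 1 (mod 167) for each prime q ∈ {2, 83}.
74^83 ≡ 166 (mod 167)  [q = 2: ≢ 1 ✓]
74^2 ≡ 132 (mod 167)  [q = 83: ≢ 1 ✓]
All checks pass, so 74 has order 166 and is a primitive root modulo 167.

Yes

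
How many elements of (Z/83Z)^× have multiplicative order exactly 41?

40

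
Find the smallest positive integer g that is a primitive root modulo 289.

φ(289) = φ(17^2) = 17·(17−1) = 272 = 2^4 · 17.
Test candidates g = 2, 3, … against the prime factors q ∈ {2, 17} of φ(289): g is a generator iff g^(272/q) ≢ 1 for every such q.
g = 2: 2^136 ≡ 1 — hits 1, so not a primitive root.
g = 3: 3^136 ≡ 288; 3^16 ≡ 171 — none is 1, so 3 is a primitive root.
Hence the least primitive root of 289 is 3.

3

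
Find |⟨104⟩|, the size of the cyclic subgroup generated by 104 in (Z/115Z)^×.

22

Since 104 ∈ (Z/115Z)^×, its order divides φ(115) = φ(5·23) = (5−1)·(23−1) = 4·22 = 88 = 2^3 · 11.
Divisors of 88: 1, 2, 4, 8, 11, 22, 44, 88.
Test each divisor d:
104^1 ≡ 104
104^2 ≡ 6
104^4 ≡ 36
104^8 ≡ 31
104^11 ≡ 24
104^22 ≡ 1
Therefore the multiplicative order of 104 modulo 115 is 22.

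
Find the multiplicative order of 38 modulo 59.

58

The order of 38 must divide φ(59) = 59 − 1 = 58 = 2 · 29.
Divisors of 58: 1, 2, 29, 58.
Test each divisor d:
38^1 ≡ 38 (mod 59)
38^2 ≡ 28 (mod 59)
38^29 ≡ 58 (mod 59)
38^58 ≡ 1 (mod 59) ✓
The smallest such exponent is 58, so the order of 38 is 58.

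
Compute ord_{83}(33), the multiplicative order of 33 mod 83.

41

ord(33) | φ(83) = 83 − 1 = 82 = 2 · 41.
Divisors of 82: 1, 2, 41, 82.
Test each divisor d:
33^1 ≡ 33 (mod 83)
33^2 ≡ 10 (mod 83)
33^41 ≡ 1 (mod 83) ✓
The smallest such exponent is 41, so the order of 33 is 41.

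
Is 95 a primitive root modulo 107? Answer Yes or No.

φ(107) = 107 − 1 = 106 = 2 · 53.
It suffices to check that the order of 95 is not a proper divisor of 106: compute 95^(106/q) for q ∈ {2, 53}.
95^53 ≡ 106 (mod 107)  [q = 2: ≢ 1 ✓]
95^2 ≡ 37 (mod 107)  [q = 53: ≢ 1 ✓]
Every test exponent gives a nontrivial residue, hence 95 generates the full group.

Yes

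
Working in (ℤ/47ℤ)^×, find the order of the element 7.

23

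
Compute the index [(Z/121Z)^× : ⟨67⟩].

10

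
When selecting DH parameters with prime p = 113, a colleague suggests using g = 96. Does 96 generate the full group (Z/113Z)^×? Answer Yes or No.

φ(113) = 113 − 1 = 112 = 2^4 · 7.
96 is a primitive root mod 113 iff 96^(φ(113)/q) ≢ 1 for every prime q | φ(113), i.e. q ∈ {2, 7}.
96^56 ≡ 112 (mod 113)  [q = 2: ≢ 1 ✓]
96^16 ≡ 109 (mod 113)  [q = 7: ≢ 1 ✓]
None equal 1, so ord_113(96) = 112: 96 is a primitive root.

Yes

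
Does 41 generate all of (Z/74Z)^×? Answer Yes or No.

φ(74) = φ(2)·φ(37) = 1·36 = 36 = 2^2 · 3^2.
An element g generates (Z/74Z)^× iff g^(36/q) ≢ 1 (mod 74) for each prime q ∈ {2, 3}.
41^18 ≡ 1 (mod 74)  [q = 2: ≡ 1 ✗]
41^12 ≡ 47 (mod 74)  [q = 3: ≢ 1 ✓]
Since 41^18 ≡ 1, the order of 41 divides 18 < 36, so 41 is not a primitive root.

No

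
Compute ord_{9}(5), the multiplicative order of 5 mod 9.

ord(5) | φ(9) = φ(3^2) = 3·(3−1) = 6 = 2 · 3.
Divisors of 6: 1, 2, 3, 6.
Compute 5^d (mod 9) for the divisors d until we hit 1:
5^1 ≡ 5 (mod 9)
5^2 ≡ 7 (mod 9)
5^3 ≡ 8 (mod 9)
5^6 ≡ 1 (mod 9) ✓
The smallest such exponent is 6, so the order of 5 is 6.

6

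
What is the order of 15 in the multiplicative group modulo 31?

Since 15 ∈ (Z/31Z)^×, its order divides φ(31) = 31 − 1 = 30 = 2 · 3 · 5.
Divisors of 30: 1, 2, 3, 5, 6, 10, 15, 30.
Check 15^d mod 31 for each divisor in increasing order:
15^1 ≡ 15 (mod 31)
15^2 ≡ 8 (mod 31)
15^3 ≡ 27 (mod 31)
15^5 ≡ 30 (mod 31)
15^6 ≡ 16 (mod 31)
15^10 ≡ 1 (mod 31) ✓
So ord_31(15) = 10.

10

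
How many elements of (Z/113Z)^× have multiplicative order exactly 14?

φ(113) = 113 − 1 = 112 = 2^4 · 7.
In a cyclic group of order 112, there are φ(d) elements of order d for each divisor d of 112, and zero for non-divisors.
14 = 2 · 7 divides 112, and φ(14) = 6.

6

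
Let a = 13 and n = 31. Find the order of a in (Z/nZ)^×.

30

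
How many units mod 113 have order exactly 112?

φ(113) = 113 − 1 = 112 = 2^4 · 7.
Since (Z/113Z)^× is cyclic of order 112, the number of elements of order d is φ(d) when d | 112 and 0 otherwise.
112 = 2^4 · 7 divides 112, and φ(112) = 48.

48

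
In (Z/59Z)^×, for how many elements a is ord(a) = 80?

0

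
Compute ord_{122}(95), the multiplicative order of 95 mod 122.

5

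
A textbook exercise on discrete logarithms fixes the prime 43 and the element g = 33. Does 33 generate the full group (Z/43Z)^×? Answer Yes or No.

Yes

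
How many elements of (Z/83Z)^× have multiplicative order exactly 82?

40

φ(83) = 83 − 1 = 82 = 2 · 41.
(Z/83Z)^× is cyclic (|G| = 82); a cyclic group of order m has exactly φ(d) elements of each order d | m, and none otherwise.
82 = 2 · 41 divides 82, and φ(82) = 40.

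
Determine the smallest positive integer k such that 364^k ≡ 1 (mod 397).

99

Since 364 ∈ (Z/397Z)^×, its order divides φ(397) = 397 − 1 = 396 = 2^2 · 3^2 · 11.
Divisors of 396: 1, 2, 3, 4, 6, 9, 11, 12, 18, 22, 33, 36, 44, 66, 99, 132, 198, 396.
Check 364^d mod 397 for each divisor in increasing order:
364^1 ≡ 364 (mod 397)
364^2 ≡ 295 (mod 397)
364^3 ≡ 190 (mod 397)
364^4 ≡ 82 (mod 397)
364^6 ≡ 370 (mod 397)
364^9 ≡ 31 (mod 397)
364^11 ≡ 14 (mod 397)
364^12 ≡ 332 (mod 397)
364^18 ≡ 167 (mod 397)
364^22 ≡ 196 (mod 397)
364^33 ≡ 362 (mod 397)
364^36 ≡ 99 (mod 397)
364^44 ≡ 304 (mod 397)
364^66 ≡ 34 (mod 397)
364^99 ≡ 1 (mod 397) ✓
Therefore the multiplicative order of 364 modulo 397 is 99.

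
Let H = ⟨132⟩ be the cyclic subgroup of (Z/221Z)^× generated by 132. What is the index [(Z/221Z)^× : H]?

16

By Lagrange's theorem, ord_221(132) divides φ(221) = φ(13·17) = (13−1)·(17−1) = 12·16 = 192 = 2^6 · 3.
Divisors of 192: 1, 2, 3, 4, 6, 8, 12, 16, 24, 32, 48, 64, 96, 192.
Check 132^d mod 221 for each divisor in increasing order:
132^1 ≡ 132
132^2 ≡ 186
132^3 ≡ 21
132^4 ≡ 120
132^6 ≡ 220
132^8 ≡ 35
132^12 ≡ 1
The order of 132 is 12, so the subgroup it generates has 12 elements.
The index is φ(221) / ord(132) = 192 / 12 = 16.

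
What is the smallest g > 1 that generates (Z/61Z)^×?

φ(61) = 61 − 1 = 60 = 2^2 · 3 · 5.
g is a primitive root iff g^(60/q) ≢ 1 (mod 61) for each prime q ∈ {2, 3, 5}.
g = 2: 2^30 ≡ 60; 2^20 ≡ 47; 2^12 ≡ 9 — none is 1, so 2 is a primitive root.
Hence the least primitive root of 61 is 2.

2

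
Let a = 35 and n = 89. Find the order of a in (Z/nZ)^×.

88

By Lagrange's theorem, ord_89(35) divides φ(89) = 89 − 1 = 88 = 2^3 · 11.
Divisors of 88: 1, 2, 4, 8, 11, 22, 44, 88.
Compute 35^d (mod 89) for the divisors d until we hit 1:
35^1 ≡ 35 (mod 89)
35^2 ≡ 68 (mod 89)
35^4 ≡ 85 (mod 89)
35^8 ≡ 16 (mod 89)
35^11 ≡ 77 (mod 89)
35^22 ≡ 55 (mod 89)
35^44 ≡ 88 (mod 89)
35^88 ≡ 1 (mod 89) ✓
Therefore the multiplicative order of 35 modulo 89 is 88.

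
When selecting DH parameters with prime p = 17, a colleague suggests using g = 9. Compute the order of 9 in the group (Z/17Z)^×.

8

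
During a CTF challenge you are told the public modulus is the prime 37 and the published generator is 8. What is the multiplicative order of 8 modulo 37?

ord(8) | φ(37) = 37 − 1 = 36 = 2^2 · 3^2.
Divisors of 36: 1, 2, 3, 4, 6, 9, 12, 18, 36.
Test each divisor d:
8^1 ≡ 8 (mod 37)
8^2 ≡ 27 (mod 37)
8^3 ≡ 31 (mod 37)
8^4 ≡ 26 (mod 37)
8^6 ≡ 36 (mod 37)
8^9 ≡ 6 (mod 37)
8^12 ≡ 1 (mod 37) ✓
Therefore the multiplicative order of 8 modulo 37 is 12.

12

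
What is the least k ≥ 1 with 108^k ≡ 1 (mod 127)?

6

The order of 108 must divide φ(127) = 127 − 1 = 126 = 2 · 3^2 · 7.
Divisors of 126: 1, 2, 3, 6, 7, 9, 14, 18, 21, 42, 63, 126.
Evaluate successive powers at the divisors of 126:
108^1 ≡ 108 (mod 127)
108^2 ≡ 107 (mod 127)
108^3 ≡ 126 (mod 127)
108^6 ≡ 1 (mod 127) ✓
Therefore the multiplicative order of 108 modulo 127 is 6.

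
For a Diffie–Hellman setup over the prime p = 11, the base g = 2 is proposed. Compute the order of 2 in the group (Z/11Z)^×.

10

Since 2 ∈ (Z/11Z)^×, its order divides φ(11) = 11 − 1 = 10 = 2 · 5.
Divisors of 10: 1, 2, 5, 10.
Check 2^d mod 11 for each divisor in increasing order:
2^1 ≡ 2
2^2 ≡ 4
2^5 ≡ 10
2^10 ≡ 1
Therefore the multiplicative order of 2 modulo 11 is 10.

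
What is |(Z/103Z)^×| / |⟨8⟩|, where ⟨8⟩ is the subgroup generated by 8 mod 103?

By Lagrange's theorem, ord_103(8) divides φ(103) = 103 − 1 = 102 = 2 · 3 · 17.
Divisors of 102: 1, 2, 3, 6, 17, 34, 51, 102.
Compute 8^d (mod 103) for the divisors d until we hit 1:
8^1 ≡ 8 (mod 103)
8^2 ≡ 64 (mod 103)
8^3 ≡ 100 (mod 103)
8^6 ≡ 9 (mod 103)
8^17 ≡ 1 (mod 103) ✓
Thus |⟨8⟩| = ord(8) = 17.
The index is φ(103) / ord(8) = 102 / 17 = 6.

6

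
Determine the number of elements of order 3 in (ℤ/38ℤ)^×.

φ(38) = φ(2)·φ(19) = 1·18 = 18 = 2 · 3^2.
(Z/38Z)^× is cyclic (|G| = 18); a cyclic group of order m has exactly φ(d) elements of each order d | m, and none otherwise.
3 | 18, and φ(3) = 3 − 1 = 2.

2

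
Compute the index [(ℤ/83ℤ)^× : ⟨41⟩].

2

Since 41 ∈ (Z/83Z)^×, its order divides φ(83) = 83 − 1 = 82 = 2 · 41.
Divisors of 82: 1, 2, 41, 82.
Test each divisor d:
41^1 ≡ 41
41^2 ≡ 21
41^41 ≡ 1
Thus |⟨41⟩| = ord(41) = 41.
[(Z/83Z)^× : ⟨41⟩] = 82/41 = 2.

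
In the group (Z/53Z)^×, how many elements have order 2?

φ(53) = 53 − 1 = 52 = 2^2 · 13.
Since (Z/53Z)^× is cyclic of order 52, the number of elements of order d is φ(d) when d | 52 and 0 otherwise.
2 | 52, and φ(2) = 2 − 1 = 1.

1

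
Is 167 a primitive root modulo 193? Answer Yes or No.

φ(193) = 193 − 1 = 192 = 2^6 · 3.
It suffices to check that the order of 167 is not a proper divisor of 192: compute 167^(192/q) for q ∈ {2, 3}.
167^96 ≡ 192 (mod 193)  [q = 2: ≢ 1 ✓]
167^64 ≡ 84 (mod 193)  [q = 3: ≢ 1 ✓]
All checks pass, so 167 has order 192 and is a primitive root modulo 193.

Yes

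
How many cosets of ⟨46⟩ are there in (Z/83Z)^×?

1

Since 46 ∈ (Z/83Z)^×, its order divides φ(83) = 83 − 1 = 82 = 2 · 41.
Divisors of 82: 1, 2, 41, 82.
Evaluate successive powers at the divisors of 82:
46^1 ≡ 46
46^2 ≡ 41
46^41 ≡ 82
46^82 ≡ 1
The order of 46 is 82, so the subgroup it generates has 82 elements.
Index = |(Z/83Z)^×| / |⟨46⟩| = 82 / 82 = 1.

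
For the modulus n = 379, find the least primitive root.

2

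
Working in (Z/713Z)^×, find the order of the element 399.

110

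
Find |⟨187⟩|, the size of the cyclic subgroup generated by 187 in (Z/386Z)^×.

96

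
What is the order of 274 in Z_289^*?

136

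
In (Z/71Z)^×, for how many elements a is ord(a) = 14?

6

φ(71) = 71 − 1 = 70 = 2 · 5 · 7.
In a cyclic group of order 70, there are φ(d) elements of order d for each divisor d of 70, and zero for non-divisors.
14 = 2 · 7 divides 70, and φ(14) = 6.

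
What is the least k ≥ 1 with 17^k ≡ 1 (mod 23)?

The order of 17 must divide φ(23) = 23 − 1 = 22 = 2 · 11.
Divisors of 22: 1, 2, 11, 22.
Check 17^d mod 23 for each divisor in increasing order:
17^1 ≡ 17 (mod 23)
17^2 ≡ 13 (mod 23)
17^11 ≡ 22 (mod 23)
17^22 ≡ 1 (mod 23) ✓
So ord_23(17) = 22.

22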